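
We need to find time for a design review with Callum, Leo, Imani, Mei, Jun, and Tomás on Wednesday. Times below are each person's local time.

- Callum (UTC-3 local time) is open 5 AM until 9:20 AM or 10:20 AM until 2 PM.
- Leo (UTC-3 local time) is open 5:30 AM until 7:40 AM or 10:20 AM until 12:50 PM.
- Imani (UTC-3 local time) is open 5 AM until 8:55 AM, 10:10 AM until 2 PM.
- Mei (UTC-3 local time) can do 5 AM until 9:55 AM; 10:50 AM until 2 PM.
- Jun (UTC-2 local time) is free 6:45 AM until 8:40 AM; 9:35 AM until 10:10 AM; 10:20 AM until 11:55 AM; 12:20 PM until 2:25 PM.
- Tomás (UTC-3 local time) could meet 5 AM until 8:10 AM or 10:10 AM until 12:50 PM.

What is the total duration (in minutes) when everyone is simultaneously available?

210

Callum in UTC: 08:00-12:20, 13:20-17:00 (add 3h to convert from UTC-3).
Leo in UTC: 08:30-10:40, 13:20-15:50 (add 3h to convert from UTC-3).
Imani in UTC: 08:00-11:55, 13:10-17:00 (add 3h to convert from UTC-3).
Mei in UTC: 08:00-12:55, 13:50-17:00 (add 3h to convert from UTC-3).
Jun in UTC: 08:45-10:40, 11:35-12:10, 12:20-13:55, 14:20-16:25 (add 2h to convert from UTC-2).
Tomás in UTC: 08:00-11:10, 13:10-15:50 (add 3h to convert from UTC-3).
Callum ∩ Leo: 08:30-10:40, 13:20-15:50.
Callum ∩ Leo ∩ Imani: 08:30-10:40, 13:20-15:50.
Callum ∩ Leo ∩ Imani ∩ Mei: 08:30-10:40, 13:50-15:50.
Callum ∩ Leo ∩ Imani ∩ Mei ∩ Jun: 08:45-10:40, 13:50-13:55, 14:20-15:50.
Callum ∩ Leo ∩ Imani ∩ Mei ∩ Jun ∩ Tomás: 08:45-10:40, 13:50-13:55, 14:20-15:50.
Summing the common windows: 115 + 5 + 90 = 210 minutes.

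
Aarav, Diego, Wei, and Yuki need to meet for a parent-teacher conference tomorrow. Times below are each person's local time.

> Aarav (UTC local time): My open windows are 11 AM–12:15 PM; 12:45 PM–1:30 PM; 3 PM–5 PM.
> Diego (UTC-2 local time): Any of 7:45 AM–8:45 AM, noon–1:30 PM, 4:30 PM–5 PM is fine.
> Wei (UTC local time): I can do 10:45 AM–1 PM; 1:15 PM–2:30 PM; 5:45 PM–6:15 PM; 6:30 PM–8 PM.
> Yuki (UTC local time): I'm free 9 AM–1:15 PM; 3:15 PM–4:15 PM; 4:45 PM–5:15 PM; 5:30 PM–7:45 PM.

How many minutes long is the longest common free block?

Aarav in UTC: 11:00-12:15, 12:45-13:30, 15:00-17:00.
Diego in UTC: 09:45-10:45, 14:00-15:30, 18:30-19:00 (add 2h to convert from UTC-2).
Wei in UTC: 10:45-13:00, 13:15-14:30, 17:45-18:15, 18:30-20:00.
Yuki in UTC: 09:00-13:15, 15:15-16:15, 16:45-17:15, 17:30-19:45.
Aarav ∩ Diego: 15:00-15:30.
Aarav ∩ Diego ∩ Wei: ∅.
Aarav ∩ Diego ∩ Wei ∩ Yuki: ∅.
There is no time when everyone is free.
No common window exists, so the longest block is 0 minutes.

0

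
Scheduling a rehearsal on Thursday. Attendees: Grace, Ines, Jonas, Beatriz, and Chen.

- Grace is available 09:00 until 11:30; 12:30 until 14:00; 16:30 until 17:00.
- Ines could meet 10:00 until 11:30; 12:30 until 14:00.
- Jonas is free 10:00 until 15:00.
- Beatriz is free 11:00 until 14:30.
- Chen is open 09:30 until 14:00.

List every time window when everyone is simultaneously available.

11:00-11:30, 12:30-14:00

Grace ∩ Ines: 10:00-11:30, 12:30-14:00.
Grace ∩ Ines ∩ Jonas: 10:00-11:30, 12:30-14:00.
Grace ∩ Ines ∩ Jonas ∩ Beatriz: 11:00-11:30, 12:30-14:00.
Grace ∩ Ines ∩ Jonas ∩ Beatriz ∩ Chen: 11:00-11:30, 12:30-14:00.
So the common availability across everyone is 11:00-11:30, 12:30-14:00.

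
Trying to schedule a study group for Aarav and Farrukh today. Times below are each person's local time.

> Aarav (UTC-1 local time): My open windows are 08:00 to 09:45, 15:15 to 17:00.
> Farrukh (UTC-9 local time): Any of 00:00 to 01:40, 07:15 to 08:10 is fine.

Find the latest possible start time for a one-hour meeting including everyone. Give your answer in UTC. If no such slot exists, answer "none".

09:40

Aarav in UTC: 09:00-10:45, 16:15-18:00 (add 1h to convert from UTC-1).
Farrukh in UTC: 09:00-10:40, 16:15-17:10 (add 9h to convert from UTC-9).
Aarav ∩ Farrukh: 09:00-10:40, 16:15-17:10.
Those are the intersection windows.
The last common window of at least 60 minutes is 09:00-10:40; a 60-minute meeting can start as late as 09:40 and still end by 10:40.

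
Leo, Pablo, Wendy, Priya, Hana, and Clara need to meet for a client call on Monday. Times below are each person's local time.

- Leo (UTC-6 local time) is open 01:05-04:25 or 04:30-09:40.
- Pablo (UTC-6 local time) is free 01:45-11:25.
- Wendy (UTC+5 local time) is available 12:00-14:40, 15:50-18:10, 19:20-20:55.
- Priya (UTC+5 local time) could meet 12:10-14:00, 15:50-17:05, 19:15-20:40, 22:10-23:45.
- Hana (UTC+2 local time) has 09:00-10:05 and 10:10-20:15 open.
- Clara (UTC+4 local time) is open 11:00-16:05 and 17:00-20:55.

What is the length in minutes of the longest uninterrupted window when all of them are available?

Leo in UTC: 07:05-10:25, 10:30-15:40 (add 6h to convert from UTC-6).
Pablo in UTC: 07:45-17:25 (add 6h to convert from UTC-6).
Wendy in UTC: 07:00-09:40, 10:50-13:10, 14:20-15:55 (subtract 5h to convert from UTC+5).
Priya in UTC: 07:10-09:00, 10:50-12:05, 14:15-15:40, 17:10-18:45 (subtract 5h to convert from UTC+5).
Hana in UTC: 07:00-08:05, 08:10-18:15 (subtract 2h to convert from UTC+2).
Clara in UTC: 07:00-12:05, 13:00-16:55 (subtract 4h to convert from UTC+4).
Leo ∩ Pablo: 07:45-10:25, 10:30-15:40.
Leo ∩ Pablo ∩ Wendy: 07:45-09:40, 10:50-13:10, 14:20-15:40.
Leo ∩ Pablo ∩ Wendy ∩ Priya: 07:45-09:00, 10:50-12:05, 14:20-15:40.
Leo ∩ Pablo ∩ Wendy ∩ Priya ∩ Hana: 07:45-08:05, 08:10-09:00, 10:50-12:05, 14:20-15:40.
Leo ∩ Pablo ∩ Wendy ∩ Priya ∩ Hana ∩ Clara: 07:45-08:05, 08:10-09:00, 10:50-12:05, 14:20-15:40.
Those are the intersection windows.
The longest is 14:20-15:40 at 80 minutes.

80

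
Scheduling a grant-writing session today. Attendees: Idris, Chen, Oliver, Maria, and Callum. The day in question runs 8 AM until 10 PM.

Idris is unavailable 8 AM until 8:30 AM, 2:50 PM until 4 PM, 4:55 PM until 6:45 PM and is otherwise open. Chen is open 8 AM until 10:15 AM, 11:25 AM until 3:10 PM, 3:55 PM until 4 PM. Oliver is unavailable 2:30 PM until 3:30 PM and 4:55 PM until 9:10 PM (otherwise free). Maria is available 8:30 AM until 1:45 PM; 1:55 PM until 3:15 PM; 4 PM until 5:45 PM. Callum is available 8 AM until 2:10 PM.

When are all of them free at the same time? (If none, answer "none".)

08:30-10:15, 11:25-13:45, 13:55-14:10

Idris free: 08:30-14:50, 16:00-16:55, 18:45-22:00 (invert busy blocks within the working day).
Chen free: 08:00-10:15, 11:25-15:10, 15:55-16:00.
Oliver free: 08:00-14:30, 15:30-16:55, 21:10-22:00 (invert busy blocks within the working day).
Maria free: 08:30-13:45, 13:55-15:15, 16:00-17:45.
Callum free: 08:00-14:10.
Idris ∩ Chen: 08:30-10:15, 11:25-14:50.
Idris ∩ Chen ∩ Oliver: 08:30-10:15, 11:25-14:30.
Idris ∩ Chen ∩ Oliver ∩ Maria: 08:30-10:15, 11:25-13:45, 13:55-14:30.
Idris ∩ Chen ∩ Oliver ∩ Maria ∩ Callum: 08:30-10:15, 11:25-13:45, 13:55-14:10.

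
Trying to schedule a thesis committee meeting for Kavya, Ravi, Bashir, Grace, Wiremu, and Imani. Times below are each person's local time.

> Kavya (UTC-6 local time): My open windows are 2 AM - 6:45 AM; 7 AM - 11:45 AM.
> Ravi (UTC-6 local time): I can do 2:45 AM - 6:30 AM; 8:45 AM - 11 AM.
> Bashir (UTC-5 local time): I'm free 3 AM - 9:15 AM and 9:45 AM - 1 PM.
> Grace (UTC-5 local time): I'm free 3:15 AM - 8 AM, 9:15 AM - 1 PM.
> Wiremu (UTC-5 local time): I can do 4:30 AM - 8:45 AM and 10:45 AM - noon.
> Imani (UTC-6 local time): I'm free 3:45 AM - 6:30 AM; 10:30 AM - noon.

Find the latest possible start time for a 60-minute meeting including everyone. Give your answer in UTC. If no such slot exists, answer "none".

11:30

Kavya in UTC: 08:00-12:45, 13:00-17:45 (add 6h to convert from UTC-6).
Ravi in UTC: 08:45-12:30, 14:45-17:00 (add 6h to convert from UTC-6).
Bashir in UTC: 08:00-14:15, 14:45-18:00 (add 5h to convert from UTC-5).
Grace in UTC: 08:15-13:00, 14:15-18:00 (add 5h to convert from UTC-5).
Wiremu in UTC: 09:30-13:45, 15:45-17:00 (add 5h to convert from UTC-5).
Imani in UTC: 09:45-12:30, 16:30-18:00 (add 6h to convert from UTC-6).
Kavya ∩ Ravi: 08:45-12:30, 14:45-17:00.
Kavya ∩ Ravi ∩ Bashir: 08:45-12:30, 14:45-17:00.
Kavya ∩ Ravi ∩ Bashir ∩ Grace: 08:45-12:30, 14:45-17:00.
Kavya ∩ Ravi ∩ Bashir ∩ Grace ∩ Wiremu: 09:30-12:30, 15:45-17:00.
Kavya ∩ Ravi ∩ Bashir ∩ Grace ∩ Wiremu ∩ Imani: 09:45-12:30, 16:30-17:00.
The last common window of at least 60 minutes is 09:45-12:30; a 60-minute meeting can start as late as 11:30 and still end by 12:30.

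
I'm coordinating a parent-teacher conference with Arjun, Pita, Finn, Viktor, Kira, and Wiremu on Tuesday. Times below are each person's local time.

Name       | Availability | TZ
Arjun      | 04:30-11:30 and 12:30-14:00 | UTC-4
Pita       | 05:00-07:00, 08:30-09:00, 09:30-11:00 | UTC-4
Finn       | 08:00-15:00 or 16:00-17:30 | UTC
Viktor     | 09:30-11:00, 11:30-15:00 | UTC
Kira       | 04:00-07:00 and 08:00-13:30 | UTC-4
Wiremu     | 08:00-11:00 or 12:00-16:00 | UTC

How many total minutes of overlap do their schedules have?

210

Arjun in UTC: 08:30-15:30, 16:30-18:00 (add 4h to convert from UTC-4).
Pita in UTC: 09:00-11:00, 12:30-13:00, 13:30-15:00 (add 4h to convert from UTC-4).
Finn in UTC: 08:00-15:00, 16:00-17:30.
Viktor in UTC: 09:30-11:00, 11:30-15:00.
Kira in UTC: 08:00-11:00, 12:00-17:30 (add 4h to convert from UTC-4).
Wiremu in UTC: 08:00-11:00, 12:00-16:00.
Arjun ∩ Pita: 09:00-11:00, 12:30-13:00, 13:30-15:00.
Arjun ∩ Pita ∩ Finn: 09:00-11:00, 12:30-13:00, 13:30-15:00.
Arjun ∩ Pita ∩ Finn ∩ Viktor: 09:30-11:00, 12:30-13:00, 13:30-15:00.
Arjun ∩ Pita ∩ Finn ∩ Viktor ∩ Kira: 09:30-11:00, 12:30-13:00, 13:30-15:00.
Arjun ∩ Pita ∩ Finn ∩ Viktor ∩ Kira ∩ Wiremu: 09:30-11:00, 12:30-13:00, 13:30-15:00.
Summing the common windows: 90 + 30 + 90 = 210 minutes.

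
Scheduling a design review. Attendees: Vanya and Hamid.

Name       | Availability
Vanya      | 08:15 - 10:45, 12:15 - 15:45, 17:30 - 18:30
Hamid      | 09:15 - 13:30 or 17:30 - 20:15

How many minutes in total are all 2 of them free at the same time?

Vanya ∩ Hamid: 09:15-10:45, 12:15-13:30, 17:30-18:30.
Summing the common windows: 90 + 75 + 60 = 225 minutes.

225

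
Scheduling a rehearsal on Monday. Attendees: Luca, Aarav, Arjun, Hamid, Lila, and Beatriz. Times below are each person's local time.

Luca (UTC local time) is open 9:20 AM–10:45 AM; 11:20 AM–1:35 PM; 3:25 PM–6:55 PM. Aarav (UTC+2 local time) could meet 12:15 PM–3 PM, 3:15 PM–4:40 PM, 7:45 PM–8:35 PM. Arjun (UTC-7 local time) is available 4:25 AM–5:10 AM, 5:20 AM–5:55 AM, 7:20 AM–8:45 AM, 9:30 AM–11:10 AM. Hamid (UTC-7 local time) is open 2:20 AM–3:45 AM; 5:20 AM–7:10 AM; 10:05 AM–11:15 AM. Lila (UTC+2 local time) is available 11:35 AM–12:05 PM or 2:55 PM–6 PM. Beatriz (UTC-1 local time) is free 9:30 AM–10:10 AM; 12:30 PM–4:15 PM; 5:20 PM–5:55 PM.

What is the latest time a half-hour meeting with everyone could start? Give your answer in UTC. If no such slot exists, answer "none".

Luca in UTC: 09:20-10:45, 11:20-13:35, 15:25-18:55.
Aarav in UTC: 10:15-13:00, 13:15-14:40, 17:45-18:35 (subtract 2h to convert from UTC+2).
Arjun in UTC: 11:25-12:10, 12:20-12:55, 14:20-15:45, 16:30-18:10 (add 7h to convert from UTC-7).
Hamid in UTC: 09:20-10:45, 12:20-14:10, 17:05-18:15 (add 7h to convert from UTC-7).
Lila in UTC: 09:35-10:05, 12:55-16:00 (subtract 2h to convert from UTC+2).
Beatriz in UTC: 10:30-11:10, 13:30-17:15, 18:20-18:55 (add 1h to convert from UTC-1).
Luca ∩ Aarav: 10:15-10:45, 11:20-13:00, 13:15-13:35, 17:45-18:35.
Luca ∩ Aarav ∩ Arjun: 11:25-12:10, 12:20-12:55, 17:45-18:10.
Luca ∩ Aarav ∩ Arjun ∩ Hamid: 12:20-12:55, 17:45-18:10.
Luca ∩ Aarav ∩ Arjun ∩ Hamid ∩ Lila: ∅.
Luca ∩ Aarav ∩ Arjun ∩ Hamid ∩ Lila ∩ Beatriz: ∅.
There is no time when everyone is free.
No common window is at least 30 minutes long.

none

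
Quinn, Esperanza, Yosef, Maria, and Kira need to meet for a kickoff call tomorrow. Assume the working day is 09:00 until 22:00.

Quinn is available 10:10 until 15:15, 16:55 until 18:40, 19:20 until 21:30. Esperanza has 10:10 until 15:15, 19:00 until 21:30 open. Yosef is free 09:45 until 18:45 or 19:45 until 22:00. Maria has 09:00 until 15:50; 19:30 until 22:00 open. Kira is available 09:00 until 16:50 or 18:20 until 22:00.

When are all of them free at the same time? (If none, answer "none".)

Quinn ∩ Esperanza: 10:10-15:15, 19:20-21:30.
Quinn ∩ Esperanza ∩ Yosef: 10:10-15:15, 19:45-21:30.
Quinn ∩ Esperanza ∩ Yosef ∩ Maria: 10:10-15:15, 19:45-21:30.
Quinn ∩ Esperanza ∩ Yosef ∩ Maria ∩ Kira: 10:10-15:15, 19:45-21:30.
Those are the intersection windows.

10:10-15:15, 19:45-21:30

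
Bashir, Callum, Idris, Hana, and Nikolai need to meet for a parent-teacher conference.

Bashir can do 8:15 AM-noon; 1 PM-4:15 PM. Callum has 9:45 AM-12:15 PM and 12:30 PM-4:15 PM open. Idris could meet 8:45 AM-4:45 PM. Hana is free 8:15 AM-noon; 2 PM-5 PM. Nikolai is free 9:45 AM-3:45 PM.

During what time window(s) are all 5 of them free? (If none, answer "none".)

Bashir ∩ Callum: 09:45-12:00, 13:00-16:15.
Bashir ∩ Callum ∩ Idris: 09:45-12:00, 13:00-16:15.
Bashir ∩ Callum ∩ Idris ∩ Hana: 09:45-12:00, 14:00-16:15.
Bashir ∩ Callum ∩ Idris ∩ Hana ∩ Nikolai: 09:45-12:00, 14:00-15:45.

09:45-12:00, 14:00-15:45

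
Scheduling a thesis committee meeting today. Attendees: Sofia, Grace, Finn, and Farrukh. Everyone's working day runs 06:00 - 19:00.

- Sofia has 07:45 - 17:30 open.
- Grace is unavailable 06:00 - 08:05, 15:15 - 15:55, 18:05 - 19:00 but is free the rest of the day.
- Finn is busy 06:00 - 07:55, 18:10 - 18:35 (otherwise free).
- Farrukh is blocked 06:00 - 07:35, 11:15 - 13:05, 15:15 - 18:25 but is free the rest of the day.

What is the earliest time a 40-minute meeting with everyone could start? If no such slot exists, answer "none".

08:05

Sofia free: 07:45-17:30.
Grace free: 08:05-15:15, 15:55-18:05 (invert busy blocks within the working day).
Finn free: 07:55-18:10, 18:35-19:00 (invert busy blocks within the working day).
Farrukh free: 07:35-11:15, 13:05-15:15, 18:25-19:00 (invert busy blocks within the working day).
Sofia ∩ Grace: 08:05-15:15, 15:55-17:30.
Sofia ∩ Grace ∩ Finn: 08:05-15:15, 15:55-17:30.
Sofia ∩ Grace ∩ Finn ∩ Farrukh: 08:05-11:15, 13:05-15:15.
So the common availability across everyone is 08:05-11:15, 13:05-15:15.
The first common window of at least 40 minutes is 08:05-11:15, so the earliest start is 08:05.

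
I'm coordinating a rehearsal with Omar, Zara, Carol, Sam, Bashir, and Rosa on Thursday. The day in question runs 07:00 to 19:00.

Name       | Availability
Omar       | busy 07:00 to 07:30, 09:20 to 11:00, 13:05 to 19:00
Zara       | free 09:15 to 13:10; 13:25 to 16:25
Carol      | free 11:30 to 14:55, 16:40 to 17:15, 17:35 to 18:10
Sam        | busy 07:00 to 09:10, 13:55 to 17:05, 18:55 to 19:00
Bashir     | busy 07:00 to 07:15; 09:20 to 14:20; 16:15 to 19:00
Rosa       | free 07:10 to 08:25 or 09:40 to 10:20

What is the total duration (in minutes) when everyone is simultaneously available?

0

Omar free: 07:30-09:20, 11:00-13:05 (invert busy blocks within the working day).
Zara free: 09:15-13:10, 13:25-16:25.
Carol free: 11:30-14:55, 16:40-17:15, 17:35-18:10.
Sam free: 09:10-13:55, 17:05-18:55 (invert busy blocks within the working day).
Bashir free: 07:15-09:20, 14:20-16:15 (invert busy blocks within the working day).
Rosa free: 07:10-08:25, 09:40-10:20.
Omar ∩ Zara: 09:15-09:20, 11:00-13:05.
Omar ∩ Zara ∩ Carol: 11:30-13:05.
Omar ∩ Zara ∩ Carol ∩ Sam: 11:30-13:05.
Omar ∩ Zara ∩ Carol ∩ Sam ∩ Bashir: ∅.
Omar ∩ Zara ∩ Carol ∩ Sam ∩ Bashir ∩ Rosa: ∅.
There is no time when everyone is free.
There is no common window, so the total is 0 minutes.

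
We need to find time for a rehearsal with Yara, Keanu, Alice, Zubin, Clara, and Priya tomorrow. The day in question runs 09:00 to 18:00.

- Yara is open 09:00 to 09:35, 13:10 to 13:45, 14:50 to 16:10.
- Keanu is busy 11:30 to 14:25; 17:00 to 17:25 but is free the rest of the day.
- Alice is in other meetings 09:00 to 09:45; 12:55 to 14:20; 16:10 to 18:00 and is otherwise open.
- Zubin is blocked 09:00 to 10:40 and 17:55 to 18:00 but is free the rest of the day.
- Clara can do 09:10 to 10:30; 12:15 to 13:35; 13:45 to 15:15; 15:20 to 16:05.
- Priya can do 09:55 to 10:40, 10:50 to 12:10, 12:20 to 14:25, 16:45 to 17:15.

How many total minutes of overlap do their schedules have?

0

Yara free: 09:00-09:35, 13:10-13:45, 14:50-16:10.
Keanu free: 09:00-11:30, 14:25-17:00, 17:25-18:00 (invert busy blocks within the working day).
Alice free: 09:45-12:55, 14:20-16:10 (invert busy blocks within the working day).
Zubin free: 10:40-17:55 (invert busy blocks within the working day).
Clara free: 09:10-10:30, 12:15-13:35, 13:45-15:15, 15:20-16:05.
Priya free: 09:55-10:40, 10:50-12:10, 12:20-14:25, 16:45-17:15.
Yara ∩ Keanu: 09:00-09:35, 14:50-16:10.
Yara ∩ Keanu ∩ Alice: 14:50-16:10.
Yara ∩ Keanu ∩ Alice ∩ Zubin: 14:50-16:10.
Yara ∩ Keanu ∩ Alice ∩ Zubin ∩ Clara: 14:50-15:15, 15:20-16:05.
Yara ∩ Keanu ∩ Alice ∩ Zubin ∩ Clara ∩ Priya: ∅.
There is no time when everyone is free.
There is no common window, so the total is 0 minutes.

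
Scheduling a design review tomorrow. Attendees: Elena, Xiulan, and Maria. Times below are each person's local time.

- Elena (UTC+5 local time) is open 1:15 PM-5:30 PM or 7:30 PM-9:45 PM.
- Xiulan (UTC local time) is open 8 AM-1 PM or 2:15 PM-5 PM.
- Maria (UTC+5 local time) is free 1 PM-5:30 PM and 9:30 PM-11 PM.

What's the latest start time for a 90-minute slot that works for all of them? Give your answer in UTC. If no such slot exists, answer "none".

Elena in UTC: 08:15-12:30, 14:30-16:45 (subtract 5h to convert from UTC+5).
Xiulan in UTC: 08:00-13:00, 14:15-17:00.
Maria in UTC: 08:00-12:30, 16:30-18:00 (subtract 5h to convert from UTC+5).
Elena ∩ Xiulan: 08:15-12:30, 14:30-16:45.
Elena ∩ Xiulan ∩ Maria: 08:15-12:30, 16:30-16:45.
The last common window of at least 90 minutes is 08:15-12:30; a 90-minute meeting can start as late as 11:00 and still end by 12:30.

11:00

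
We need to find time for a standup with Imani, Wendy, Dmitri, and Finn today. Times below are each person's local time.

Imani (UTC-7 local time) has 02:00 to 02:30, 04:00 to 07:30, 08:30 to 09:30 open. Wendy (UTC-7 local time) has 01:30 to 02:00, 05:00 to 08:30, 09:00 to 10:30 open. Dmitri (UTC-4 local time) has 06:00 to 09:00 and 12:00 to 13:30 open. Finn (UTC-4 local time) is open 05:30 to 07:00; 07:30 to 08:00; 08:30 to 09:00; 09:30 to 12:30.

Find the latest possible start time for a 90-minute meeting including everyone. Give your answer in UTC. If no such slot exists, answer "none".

Imani in UTC: 09:00-09:30, 11:00-14:30, 15:30-16:30 (add 7h to convert from UTC-7).
Wendy in UTC: 08:30-09:00, 12:00-15:30, 16:00-17:30 (add 7h to convert from UTC-7).
Dmitri in UTC: 10:00-13:00, 16:00-17:30 (add 4h to convert from UTC-4).
Finn in UTC: 09:30-11:00, 11:30-12:00, 12:30-13:00, 13:30-16:30 (add 4h to convert from UTC-4).
Imani ∩ Wendy: 12:00-14:30, 16:00-16:30.
Imani ∩ Wendy ∩ Dmitri: 12:00-13:00, 16:00-16:30.
Imani ∩ Wendy ∩ Dmitri ∩ Finn: 12:30-13:00, 16:00-16:30.
Those are the intersection windows.
No common window is at least 90 minutes long.

none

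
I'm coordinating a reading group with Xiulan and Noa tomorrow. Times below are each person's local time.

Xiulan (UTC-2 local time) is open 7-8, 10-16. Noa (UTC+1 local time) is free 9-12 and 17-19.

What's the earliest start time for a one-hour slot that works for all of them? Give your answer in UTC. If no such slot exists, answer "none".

09:00

Xiulan in UTC: 09:00-10:00, 12:00-18:00 (add 2h to convert from UTC-2).
Noa in UTC: 08:00-11:00, 16:00-18:00 (subtract 1h to convert from UTC+1).
Xiulan ∩ Noa: 09:00-10:00, 16:00-18:00.
So the common availability across everyone is 09:00-10:00, 16:00-18:00.
The first common window of at least 60 minutes is 09:00-10:00, so the earliest start is 09:00.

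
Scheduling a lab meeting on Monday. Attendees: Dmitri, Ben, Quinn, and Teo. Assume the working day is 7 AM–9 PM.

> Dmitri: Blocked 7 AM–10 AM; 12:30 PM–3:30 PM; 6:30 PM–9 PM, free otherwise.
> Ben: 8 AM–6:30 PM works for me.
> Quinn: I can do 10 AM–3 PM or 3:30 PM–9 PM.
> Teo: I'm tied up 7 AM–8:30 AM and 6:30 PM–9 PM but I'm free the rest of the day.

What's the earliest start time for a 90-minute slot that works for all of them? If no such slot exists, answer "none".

10:00

Dmitri free: 10:00-12:30, 15:30-18:30 (invert busy blocks within the working day).
Ben free: 08:00-18:30.
Quinn free: 10:00-15:00, 15:30-21:00.
Teo free: 08:30-18:30 (invert busy blocks within the working day).
Dmitri ∩ Ben: 10:00-12:30, 15:30-18:30.
Dmitri ∩ Ben ∩ Quinn: 10:00-12:30, 15:30-18:30.
Dmitri ∩ Ben ∩ Quinn ∩ Teo: 10:00-12:30, 15:30-18:30.
Those are the intersection windows.
The first common window of at least 90 minutes is 10:00-12:30, so the earliest start is 10:00.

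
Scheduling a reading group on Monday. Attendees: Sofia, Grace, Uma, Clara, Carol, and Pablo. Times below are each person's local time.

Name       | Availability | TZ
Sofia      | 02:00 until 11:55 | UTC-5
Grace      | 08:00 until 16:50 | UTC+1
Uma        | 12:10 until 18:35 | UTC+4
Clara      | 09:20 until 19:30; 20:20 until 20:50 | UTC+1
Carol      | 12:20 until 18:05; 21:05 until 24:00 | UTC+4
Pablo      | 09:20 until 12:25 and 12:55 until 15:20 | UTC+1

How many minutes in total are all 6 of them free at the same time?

315

Sofia in UTC: 07:00-16:55 (add 5h to convert from UTC-5).
Grace in UTC: 07:00-15:50 (subtract 1h to convert from UTC+1).
Uma in UTC: 08:10-14:35 (subtract 4h to convert from UTC+4).
Clara in UTC: 08:20-18:30, 19:20-19:50 (subtract 1h to convert from UTC+1).
Carol in UTC: 08:20-14:05, 17:05-20:00 (subtract 4h to convert from UTC+4).
Pablo in UTC: 08:20-11:25, 11:55-14:20 (subtract 1h to convert from UTC+1).
Sofia ∩ Grace: 07:00-15:50.
Sofia ∩ Grace ∩ Uma: 08:10-14:35.
Sofia ∩ Grace ∩ Uma ∩ Clara: 08:20-14:35.
Sofia ∩ Grace ∩ Uma ∩ Clara ∩ Carol: 08:20-14:05.
Sofia ∩ Grace ∩ Uma ∩ Clara ∩ Carol ∩ Pablo: 08:20-11:25, 11:55-14:05.
Those are the intersection windows.
Summing the common windows: 185 + 130 = 315 minutes.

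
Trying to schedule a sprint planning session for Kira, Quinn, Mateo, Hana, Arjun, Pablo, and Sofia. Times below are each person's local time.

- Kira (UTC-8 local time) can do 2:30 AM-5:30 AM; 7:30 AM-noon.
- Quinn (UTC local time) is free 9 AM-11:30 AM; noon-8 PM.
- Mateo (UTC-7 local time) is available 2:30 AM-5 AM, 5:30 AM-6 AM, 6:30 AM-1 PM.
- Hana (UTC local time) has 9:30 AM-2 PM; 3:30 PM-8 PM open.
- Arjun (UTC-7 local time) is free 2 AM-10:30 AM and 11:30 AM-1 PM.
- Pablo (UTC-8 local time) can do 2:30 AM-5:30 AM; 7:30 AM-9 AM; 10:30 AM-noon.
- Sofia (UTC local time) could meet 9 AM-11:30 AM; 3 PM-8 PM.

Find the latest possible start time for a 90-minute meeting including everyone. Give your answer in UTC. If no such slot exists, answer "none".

18:30

Kira in UTC: 10:30-13:30, 15:30-20:00 (add 8h to convert from UTC-8).
Quinn in UTC: 09:00-11:30, 12:00-20:00.
Mateo in UTC: 09:30-12:00, 12:30-13:00, 13:30-20:00 (add 7h to convert from UTC-7).
Hana in UTC: 09:30-14:00, 15:30-20:00.
Arjun in UTC: 09:00-17:30, 18:30-20:00 (add 7h to convert from UTC-7).
Pablo in UTC: 10:30-13:30, 15:30-17:00, 18:30-20:00 (add 8h to convert from UTC-8).
Sofia in UTC: 09:00-11:30, 15:00-20:00.
Kira ∩ Quinn: 10:30-11:30, 12:00-13:30, 15:30-20:00.
Kira ∩ Quinn ∩ Mateo: 10:30-11:30, 12:30-13:00, 15:30-20:00.
Kira ∩ Quinn ∩ Mateo ∩ Hana: 10:30-11:30, 12:30-13:00, 15:30-20:00.
Kira ∩ Quinn ∩ Mateo ∩ Hana ∩ Arjun: 10:30-11:30, 12:30-13:00, 15:30-17:30, 18:30-20:00.
Kira ∩ Quinn ∩ Mateo ∩ Hana ∩ Arjun ∩ Pablo: 10:30-11:30, 12:30-13:00, 15:30-17:00, 18:30-20:00.
Kira ∩ Quinn ∩ Mateo ∩ Hana ∩ Arjun ∩ Pablo ∩ Sofia: 10:30-11:30, 15:30-17:00, 18:30-20:00.
The last common window of at least 90 minutes is 18:30-20:00; a 90-minute meeting can start as late as 18:30 and still end by 20:00.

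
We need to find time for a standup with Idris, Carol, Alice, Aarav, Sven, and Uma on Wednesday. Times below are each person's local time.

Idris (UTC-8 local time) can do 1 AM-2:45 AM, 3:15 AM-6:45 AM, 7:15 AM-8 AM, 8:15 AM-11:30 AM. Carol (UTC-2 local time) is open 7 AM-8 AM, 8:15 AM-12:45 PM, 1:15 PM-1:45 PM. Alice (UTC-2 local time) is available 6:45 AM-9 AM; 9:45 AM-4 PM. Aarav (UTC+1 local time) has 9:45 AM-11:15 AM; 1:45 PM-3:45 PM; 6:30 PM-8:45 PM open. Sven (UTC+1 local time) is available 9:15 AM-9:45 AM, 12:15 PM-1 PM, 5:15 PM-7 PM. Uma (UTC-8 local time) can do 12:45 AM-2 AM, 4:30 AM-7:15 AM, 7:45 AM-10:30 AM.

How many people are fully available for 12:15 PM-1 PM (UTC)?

Idris in UTC: 09:00-10:45, 11:15-14:45, 15:15-16:00, 16:15-19:30 (add 8h to convert from UTC-8).
Carol in UTC: 09:00-10:00, 10:15-14:45, 15:15-15:45 (add 2h to convert from UTC-2).
Alice in UTC: 08:45-11:00, 11:45-18:00 (add 2h to convert from UTC-2).
Aarav in UTC: 08:45-10:15, 12:45-14:45, 17:30-19:45 (subtract 1h to convert from UTC+1).
Sven in UTC: 08:15-08:45, 11:15-12:00, 16:15-18:00 (subtract 1h to convert from UTC+1).
Uma in UTC: 08:45-10:00, 12:30-15:15, 15:45-18:30 (add 8h to convert from UTC-8).
Idris, Carol, and Alice can make the full 12:15-13:00 slot — that's 3.

3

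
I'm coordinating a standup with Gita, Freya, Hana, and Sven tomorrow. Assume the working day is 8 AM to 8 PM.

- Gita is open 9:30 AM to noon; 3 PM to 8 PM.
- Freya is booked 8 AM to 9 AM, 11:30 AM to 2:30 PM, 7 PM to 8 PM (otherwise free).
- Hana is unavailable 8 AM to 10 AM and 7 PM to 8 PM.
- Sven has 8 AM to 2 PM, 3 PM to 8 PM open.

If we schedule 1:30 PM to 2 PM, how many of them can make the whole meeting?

2

Gita free: 09:30-12:00, 15:00-20:00.
Freya free: 09:00-11:30, 14:30-19:00 (invert busy blocks within the working day).
Hana free: 10:00-19:00 (invert busy blocks within the working day).
Sven free: 08:00-14:00, 15:00-20:00.
Hana and Sven can make the full 13:30-14:00 slot — that's 2.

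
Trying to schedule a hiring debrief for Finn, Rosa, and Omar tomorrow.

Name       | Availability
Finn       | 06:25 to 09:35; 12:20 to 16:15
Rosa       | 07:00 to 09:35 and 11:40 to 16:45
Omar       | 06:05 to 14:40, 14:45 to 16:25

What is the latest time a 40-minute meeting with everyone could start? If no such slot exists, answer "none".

15:35

Finn ∩ Rosa: 07:00-09:35, 12:20-16:15.
Finn ∩ Rosa ∩ Omar: 07:00-09:35, 12:20-14:40, 14:45-16:15.
The last common window of at least 40 minutes is 14:45-16:15; a 40-minute meeting can start as late as 15:35 and still end by 16:15.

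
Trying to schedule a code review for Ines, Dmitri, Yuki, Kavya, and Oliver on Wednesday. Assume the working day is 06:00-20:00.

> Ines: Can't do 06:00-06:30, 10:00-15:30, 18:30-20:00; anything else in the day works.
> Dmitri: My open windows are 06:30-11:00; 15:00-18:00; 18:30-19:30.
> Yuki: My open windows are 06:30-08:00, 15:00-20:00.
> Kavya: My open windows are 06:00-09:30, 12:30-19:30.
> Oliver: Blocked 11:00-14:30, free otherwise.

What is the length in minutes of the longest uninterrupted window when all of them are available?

Ines free: 06:30-10:00, 15:30-18:30 (invert busy blocks within the working day).
Dmitri free: 06:30-11:00, 15:00-18:00, 18:30-19:30.
Yuki free: 06:30-08:00, 15:00-20:00.
Kavya free: 06:00-09:30, 12:30-19:30.
Oliver free: 06:00-11:00, 14:30-20:00 (invert busy blocks within the working day).
Ines ∩ Dmitri: 06:30-10:00, 15:30-18:00.
Ines ∩ Dmitri ∩ Yuki: 06:30-08:00, 15:30-18:00.
Ines ∩ Dmitri ∩ Yuki ∩ Kavya: 06:30-08:00, 15:30-18:00.
Ines ∩ Dmitri ∩ Yuki ∩ Kavya ∩ Oliver: 06:30-08:00, 15:30-18:00.
The longest is 15:30-18:00 at 150 minutes.

150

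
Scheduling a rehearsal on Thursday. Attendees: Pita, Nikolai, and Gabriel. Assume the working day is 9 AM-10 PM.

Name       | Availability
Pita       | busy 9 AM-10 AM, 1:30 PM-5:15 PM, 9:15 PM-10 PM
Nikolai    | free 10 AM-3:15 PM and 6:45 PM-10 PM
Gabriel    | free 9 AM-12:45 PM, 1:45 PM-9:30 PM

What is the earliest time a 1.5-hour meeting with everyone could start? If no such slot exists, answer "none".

10:00

Pita free: 10:00-13:30, 17:15-21:15 (invert busy blocks within the working day).
Nikolai free: 10:00-15:15, 18:45-22:00.
Gabriel free: 09:00-12:45, 13:45-21:30.
Pita ∩ Nikolai: 10:00-13:30, 18:45-21:15.
Pita ∩ Nikolai ∩ Gabriel: 10:00-12:45, 18:45-21:15.
So the common availability across everyone is 10:00-12:45, 18:45-21:15.
The first common window of at least 90 minutes is 10:00-12:45, so the earliest start is 10:00.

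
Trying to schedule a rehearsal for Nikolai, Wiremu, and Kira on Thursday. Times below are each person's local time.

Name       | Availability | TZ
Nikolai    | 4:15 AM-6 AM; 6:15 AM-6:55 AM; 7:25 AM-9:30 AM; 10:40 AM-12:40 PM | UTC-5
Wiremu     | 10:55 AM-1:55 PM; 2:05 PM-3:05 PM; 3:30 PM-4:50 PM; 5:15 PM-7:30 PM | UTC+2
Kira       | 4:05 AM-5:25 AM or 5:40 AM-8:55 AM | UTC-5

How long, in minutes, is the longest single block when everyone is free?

70

Nikolai in UTC: 09:15-11:00, 11:15-11:55, 12:25-14:30, 15:40-17:40 (add 5h to convert from UTC-5).
Wiremu in UTC: 08:55-11:55, 12:05-13:05, 13:30-14:50, 15:15-17:30 (subtract 2h to convert from UTC+2).
Kira in UTC: 09:05-10:25, 10:40-13:55 (add 5h to convert from UTC-5).
Nikolai ∩ Wiremu: 09:15-11:00, 11:15-11:55, 12:25-13:05, 13:30-14:30, 15:40-17:30.
Nikolai ∩ Wiremu ∩ Kira: 09:15-10:25, 10:40-11:00, 11:15-11:55, 12:25-13:05, 13:30-13:55.
So the common availability across everyone is 09:15-10:25, 10:40-11:00, 11:15-11:55, 12:25-13:05, 13:30-13:55.
The longest is 09:15-10:25 at 70 minutes.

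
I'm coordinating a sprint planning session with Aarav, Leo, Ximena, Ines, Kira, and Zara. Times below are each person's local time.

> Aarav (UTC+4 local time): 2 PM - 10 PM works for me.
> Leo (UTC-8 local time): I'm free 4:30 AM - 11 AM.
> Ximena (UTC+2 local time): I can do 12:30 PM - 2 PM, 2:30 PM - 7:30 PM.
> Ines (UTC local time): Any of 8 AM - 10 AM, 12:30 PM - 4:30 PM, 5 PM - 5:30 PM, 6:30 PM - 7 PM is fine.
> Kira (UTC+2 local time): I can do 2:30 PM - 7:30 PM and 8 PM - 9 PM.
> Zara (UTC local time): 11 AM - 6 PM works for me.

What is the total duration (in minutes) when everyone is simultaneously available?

270

Aarav in UTC: 10:00-18:00 (subtract 4h to convert from UTC+4).
Leo in UTC: 12:30-19:00 (add 8h to convert from UTC-8).
Ximena in UTC: 10:30-12:00, 12:30-17:30 (subtract 2h to convert from UTC+2).
Ines in UTC: 08:00-10:00, 12:30-16:30, 17:00-17:30, 18:30-19:00.
Kira in UTC: 12:30-17:30, 18:00-19:00 (subtract 2h to convert from UTC+2).
Zara in UTC: 11:00-18:00.
Aarav ∩ Leo: 12:30-18:00.
Aarav ∩ Leo ∩ Ximena: 12:30-17:30.
Aarav ∩ Leo ∩ Ximena ∩ Ines: 12:30-16:30, 17:00-17:30.
Aarav ∩ Leo ∩ Ximena ∩ Ines ∩ Kira: 12:30-16:30, 17:00-17:30.
Aarav ∩ Leo ∩ Ximena ∩ Ines ∩ Kira ∩ Zara: 12:30-16:30, 17:00-17:30.
Summing the common windows: 240 + 30 = 270 minutes.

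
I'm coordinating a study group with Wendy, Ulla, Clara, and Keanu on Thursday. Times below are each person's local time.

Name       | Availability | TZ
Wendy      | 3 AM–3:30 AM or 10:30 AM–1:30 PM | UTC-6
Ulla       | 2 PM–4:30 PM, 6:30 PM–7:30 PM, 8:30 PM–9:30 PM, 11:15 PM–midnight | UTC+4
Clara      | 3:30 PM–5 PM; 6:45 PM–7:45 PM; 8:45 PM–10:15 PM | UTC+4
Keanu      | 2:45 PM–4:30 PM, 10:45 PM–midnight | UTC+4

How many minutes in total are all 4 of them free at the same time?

0

Wendy in UTC: 09:00-09:30, 16:30-19:30 (add 6h to convert from UTC-6).
Ulla in UTC: 10:00-12:30, 14:30-15:30, 16:30-17:30, 19:15-20:00 (subtract 4h to convert from UTC+4).
Clara in UTC: 11:30-13:00, 14:45-15:45, 16:45-18:15 (subtract 4h to convert from UTC+4).
Keanu in UTC: 10:45-12:30, 18:45-20:00 (subtract 4h to convert from UTC+4).
Wendy ∩ Ulla: 16:30-17:30, 19:15-19:30.
Wendy ∩ Ulla ∩ Clara: 16:45-17:30.
Wendy ∩ Ulla ∩ Clara ∩ Keanu: ∅.
There is no time when everyone is free.
There is no common window, so the total is 0 minutes.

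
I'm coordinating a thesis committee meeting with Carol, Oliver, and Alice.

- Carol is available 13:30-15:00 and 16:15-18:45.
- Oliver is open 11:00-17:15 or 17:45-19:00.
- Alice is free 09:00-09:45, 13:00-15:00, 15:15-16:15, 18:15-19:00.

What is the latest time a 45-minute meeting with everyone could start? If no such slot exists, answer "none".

Carol ∩ Oliver: 13:30-15:00, 16:15-17:15, 17:45-18:45.
Carol ∩ Oliver ∩ Alice: 13:30-15:00, 18:15-18:45.
The last common window of at least 45 minutes is 13:30-15:00; a 45-minute meeting can start as late as 14:15 and still end by 15:00.

14:15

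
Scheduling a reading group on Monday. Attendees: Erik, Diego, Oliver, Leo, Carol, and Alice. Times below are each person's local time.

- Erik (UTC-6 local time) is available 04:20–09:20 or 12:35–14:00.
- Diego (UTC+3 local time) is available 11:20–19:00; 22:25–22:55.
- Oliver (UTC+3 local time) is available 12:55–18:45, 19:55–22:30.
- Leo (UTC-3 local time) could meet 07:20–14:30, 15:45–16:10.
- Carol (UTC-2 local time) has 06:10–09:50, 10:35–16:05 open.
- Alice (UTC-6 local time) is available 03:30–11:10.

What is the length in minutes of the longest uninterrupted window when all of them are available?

165

Erik in UTC: 10:20-15:20, 18:35-20:00 (add 6h to convert from UTC-6).
Diego in UTC: 08:20-16:00, 19:25-19:55 (subtract 3h to convert from UTC+3).
Oliver in UTC: 09:55-15:45, 16:55-19:30 (subtract 3h to convert from UTC+3).
Leo in UTC: 10:20-17:30, 18:45-19:10 (add 3h to convert from UTC-3).
Carol in UTC: 08:10-11:50, 12:35-18:05 (add 2h to convert from UTC-2).
Alice in UTC: 09:30-17:10 (add 6h to convert from UTC-6).
Erik ∩ Diego: 10:20-15:20, 19:25-19:55.
Erik ∩ Diego ∩ Oliver: 10:20-15:20, 19:25-19:30.
Erik ∩ Diego ∩ Oliver ∩ Leo: 10:20-15:20.
Erik ∩ Diego ∩ Oliver ∩ Leo ∩ Carol: 10:20-11:50, 12:35-15:20.
Erik ∩ Diego ∩ Oliver ∩ Leo ∩ Carol ∩ Alice: 10:20-11:50, 12:35-15:20.
Those are the intersection windows.
The longest is 12:35-15:20 at 165 minutes.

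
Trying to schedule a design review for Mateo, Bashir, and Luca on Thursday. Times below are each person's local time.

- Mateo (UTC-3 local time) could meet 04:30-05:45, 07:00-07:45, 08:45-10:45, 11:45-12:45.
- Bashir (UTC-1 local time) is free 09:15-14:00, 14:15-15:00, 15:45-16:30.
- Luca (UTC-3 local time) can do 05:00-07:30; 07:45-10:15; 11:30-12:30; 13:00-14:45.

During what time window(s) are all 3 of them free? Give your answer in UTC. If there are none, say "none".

Mateo in UTC: 07:30-08:45, 10:00-10:45, 11:45-13:45, 14:45-15:45 (add 3h to convert from UTC-3).
Bashir in UTC: 10:15-15:00, 15:15-16:00, 16:45-17:30 (add 1h to convert from UTC-1).
Luca in UTC: 08:00-10:30, 10:45-13:15, 14:30-15:30, 16:00-17:45 (add 3h to convert from UTC-3).
Mateo ∩ Bashir: 10:15-10:45, 11:45-13:45, 14:45-15:00, 15:15-15:45.
Mateo ∩ Bashir ∩ Luca: 10:15-10:30, 11:45-13:15, 14:45-15:00, 15:15-15:30.
So the common availability across everyone is 10:15-10:30, 11:45-13:15, 14:45-15:00, 15:15-15:30.

10:15-10:30, 11:45-13:15, 14:45-15:00, 15:15-15:30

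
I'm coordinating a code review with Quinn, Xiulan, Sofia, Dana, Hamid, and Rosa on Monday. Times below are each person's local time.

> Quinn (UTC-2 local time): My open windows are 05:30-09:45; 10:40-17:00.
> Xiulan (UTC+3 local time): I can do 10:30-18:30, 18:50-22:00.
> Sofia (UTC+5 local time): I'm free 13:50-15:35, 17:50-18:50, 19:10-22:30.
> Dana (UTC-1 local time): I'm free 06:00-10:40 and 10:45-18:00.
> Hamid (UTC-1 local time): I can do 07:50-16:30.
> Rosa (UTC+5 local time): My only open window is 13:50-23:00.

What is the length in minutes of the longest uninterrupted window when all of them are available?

Quinn in UTC: 07:30-11:45, 12:40-19:00 (add 2h to convert from UTC-2).
Xiulan in UTC: 07:30-15:30, 15:50-19:00 (subtract 3h to convert from UTC+3).
Sofia in UTC: 08:50-10:35, 12:50-13:50, 14:10-17:30 (subtract 5h to convert from UTC+5).
Dana in UTC: 07:00-11:40, 11:45-19:00 (add 1h to convert from UTC-1).
Hamid in UTC: 08:50-17:30 (add 1h to convert from UTC-1).
Rosa in UTC: 08:50-18:00 (subtract 5h to convert from UTC+5).
Quinn ∩ Xiulan: 07:30-11:45, 12:40-15:30, 15:50-19:00.
Quinn ∩ Xiulan ∩ Sofia: 08:50-10:35, 12:50-13:50, 14:10-15:30, 15:50-17:30.
Quinn ∩ Xiulan ∩ Sofia ∩ Dana: 08:50-10:35, 12:50-13:50, 14:10-15:30, 15:50-17:30.
Quinn ∩ Xiulan ∩ Sofia ∩ Dana ∩ Hamid: 08:50-10:35, 12:50-13:50, 14:10-15:30, 15:50-17:30.
Quinn ∩ Xiulan ∩ Sofia ∩ Dana ∩ Hamid ∩ Rosa: 08:50-10:35, 12:50-13:50, 14:10-15:30, 15:50-17:30.
The longest is 08:50-10:35 at 105 minutes.

105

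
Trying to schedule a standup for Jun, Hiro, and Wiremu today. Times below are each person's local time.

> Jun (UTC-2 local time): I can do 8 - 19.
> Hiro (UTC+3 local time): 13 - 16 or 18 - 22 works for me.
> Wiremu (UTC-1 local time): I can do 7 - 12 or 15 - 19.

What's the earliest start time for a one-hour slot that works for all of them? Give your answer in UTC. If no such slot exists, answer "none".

10:00

Jun in UTC: 10:00-21:00 (add 2h to convert from UTC-2).
Hiro in UTC: 10:00-13:00, 15:00-19:00 (subtract 3h to convert from UTC+3).
Wiremu in UTC: 08:00-13:00, 16:00-20:00 (add 1h to convert from UTC-1).
Jun ∩ Hiro: 10:00-13:00, 15:00-19:00.
Jun ∩ Hiro ∩ Wiremu: 10:00-13:00, 16:00-19:00.
The first common window of at least 60 minutes is 10:00-13:00, so the earliest start is 10:00.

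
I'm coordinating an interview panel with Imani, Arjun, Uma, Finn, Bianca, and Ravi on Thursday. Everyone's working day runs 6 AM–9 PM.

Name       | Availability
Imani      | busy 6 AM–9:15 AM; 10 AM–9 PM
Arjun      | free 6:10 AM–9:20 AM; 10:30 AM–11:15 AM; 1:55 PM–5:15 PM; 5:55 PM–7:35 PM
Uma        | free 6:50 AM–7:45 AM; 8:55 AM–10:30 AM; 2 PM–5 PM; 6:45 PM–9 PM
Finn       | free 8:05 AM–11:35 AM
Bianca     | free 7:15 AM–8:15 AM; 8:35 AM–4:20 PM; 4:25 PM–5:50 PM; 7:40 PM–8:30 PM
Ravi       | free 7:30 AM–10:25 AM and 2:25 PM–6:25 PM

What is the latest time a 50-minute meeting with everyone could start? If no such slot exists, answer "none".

Imani free: 09:15-10:00 (invert busy blocks within the working day).
Arjun free: 06:10-09:20, 10:30-11:15, 13:55-17:15, 17:55-19:35.
Uma free: 06:50-07:45, 08:55-10:30, 14:00-17:00, 18:45-21:00.
Finn free: 08:05-11:35.
Bianca free: 07:15-08:15, 08:35-16:20, 16:25-17:50, 19:40-20:30.
Ravi free: 07:30-10:25, 14:25-18:25.
Imani ∩ Arjun: 09:15-09:20.
Imani ∩ Arjun ∩ Uma: 09:15-09:20.
Imani ∩ Arjun ∩ Uma ∩ Finn: 09:15-09:20.
Imani ∩ Arjun ∩ Uma ∩ Finn ∩ Bianca: 09:15-09:20.
Imani ∩ Arjun ∩ Uma ∩ Finn ∩ Bianca ∩ Ravi: 09:15-09:20.
No common window is at least 50 minutes long.

none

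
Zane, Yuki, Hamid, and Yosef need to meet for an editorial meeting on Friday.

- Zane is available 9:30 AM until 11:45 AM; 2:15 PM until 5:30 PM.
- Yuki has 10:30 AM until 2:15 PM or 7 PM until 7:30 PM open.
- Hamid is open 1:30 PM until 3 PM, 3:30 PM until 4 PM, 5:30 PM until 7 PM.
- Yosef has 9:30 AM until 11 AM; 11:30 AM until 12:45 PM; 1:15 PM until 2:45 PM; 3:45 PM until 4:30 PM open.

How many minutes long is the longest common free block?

Zane ∩ Yuki: 10:30-11:45.
Zane ∩ Yuki ∩ Hamid: ∅.
Zane ∩ Yuki ∩ Hamid ∩ Yosef: ∅.
There is no time when everyone is free.
No common window exists, so the longest block is 0 minutes.

0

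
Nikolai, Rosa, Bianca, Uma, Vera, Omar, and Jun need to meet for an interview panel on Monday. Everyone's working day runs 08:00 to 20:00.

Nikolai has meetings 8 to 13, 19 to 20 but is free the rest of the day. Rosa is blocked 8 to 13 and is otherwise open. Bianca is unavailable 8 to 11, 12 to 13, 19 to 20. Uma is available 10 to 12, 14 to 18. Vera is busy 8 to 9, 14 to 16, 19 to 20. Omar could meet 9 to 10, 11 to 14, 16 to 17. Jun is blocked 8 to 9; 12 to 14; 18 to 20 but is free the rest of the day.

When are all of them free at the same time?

16:00-17:00

Nikolai free: 13:00-19:00 (invert busy blocks within the working day).
Rosa free: 13:00-20:00 (invert busy blocks within the working day).
Bianca free: 11:00-12:00, 13:00-19:00 (invert busy blocks within the working day).
Uma free: 10:00-12:00, 14:00-18:00.
Vera free: 09:00-14:00, 16:00-19:00 (invert busy blocks within the working day).
Omar free: 09:00-10:00, 11:00-14:00, 16:00-17:00.
Jun free: 09:00-12:00, 14:00-18:00 (invert busy blocks within the working day).
Nikolai ∩ Rosa: 13:00-19:00.
Nikolai ∩ Rosa ∩ Bianca: 13:00-19:00.
Nikolai ∩ Rosa ∩ Bianca ∩ Uma: 14:00-18:00.
Nikolai ∩ Rosa ∩ Bianca ∩ Uma ∩ Vera: 16:00-18:00.
Nikolai ∩ Rosa ∩ Bianca ∩ Uma ∩ Vera ∩ Omar: 16:00-17:00.
Nikolai ∩ Rosa ∩ Bianca ∩ Uma ∩ Vera ∩ Omar ∩ Jun: 16:00-17:00.
Those are the intersection windows.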